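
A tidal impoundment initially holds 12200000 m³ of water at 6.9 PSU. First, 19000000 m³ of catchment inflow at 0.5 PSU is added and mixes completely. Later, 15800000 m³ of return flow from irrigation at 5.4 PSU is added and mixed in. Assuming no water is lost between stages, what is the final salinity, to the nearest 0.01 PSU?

By conservation of dissolved salt,
Initial salt = 12,200,000×6.9 = 84,180,000
After stage 1: salt = 84,180,000 + 19,000,000×0.5 = 93,680,000; volume = 31,200,000 m³; S = 3.003 PSU
After stage 2: salt = 93,680,000 + 15,800,000×5.4 = 179,000,000; volume = 47,000,000 m³
S = 179,000,000 / 47,000,000 = 3.8085 PSU

3.81 PSU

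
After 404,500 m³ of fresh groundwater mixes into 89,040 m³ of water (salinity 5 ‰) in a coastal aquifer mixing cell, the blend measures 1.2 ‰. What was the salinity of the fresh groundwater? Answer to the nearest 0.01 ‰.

0.36 ‰

Salt balance: 89,040×5 + 404,500×S = 493,540×1.2
445,200 + 404,500·S = 592,248
S = (592,248 − 445,200) / 404,500 = 0.3635 ‰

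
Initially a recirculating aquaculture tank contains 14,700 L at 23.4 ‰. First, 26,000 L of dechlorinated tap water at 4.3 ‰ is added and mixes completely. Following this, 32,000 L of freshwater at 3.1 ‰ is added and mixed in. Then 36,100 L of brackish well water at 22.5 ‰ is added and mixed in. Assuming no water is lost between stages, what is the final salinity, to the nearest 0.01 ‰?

12.57 ‰

Mass of salt is conserved:
Initial salt = 14,700×23.4 = 343,980
After stage 1: salt = 343,980 + 26,000×4.3 = 455,780; volume = 40,700 L; S = 11.199 ‰
After stage 2: salt = 455,780 + 32,000×3.1 = 554,980; volume = 72,700 L; S = 7.634 ‰
After stage 3: salt = 554,980 + 36,100×22.5 = 1,367,230; volume = 108,800 L
S = 1,367,230 / 108,800 = 12.5665 ‰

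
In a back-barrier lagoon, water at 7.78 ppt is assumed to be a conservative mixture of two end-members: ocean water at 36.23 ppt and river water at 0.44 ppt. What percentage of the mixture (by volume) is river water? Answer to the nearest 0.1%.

79.5%

Let f be the freshwater fraction. Salt balance per unit volume:
f×0.44 + (1−f)×36.23 = 7.78
f = (36.23 − 7.78) / (36.23 − 0.44) = 28.45/35.79 = 0.7949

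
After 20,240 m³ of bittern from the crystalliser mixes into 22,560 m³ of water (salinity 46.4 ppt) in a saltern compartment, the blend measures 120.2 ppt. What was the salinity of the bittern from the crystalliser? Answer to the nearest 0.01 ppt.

202.46 ppt

Salt balance: 22,560×46.4 + 20,240×S = 42,800×120.2
1,046,784 + 20,240·S = 5,144,560
S = (5,144,560 − 1,046,784) / 20,240 = 202.4593 ppt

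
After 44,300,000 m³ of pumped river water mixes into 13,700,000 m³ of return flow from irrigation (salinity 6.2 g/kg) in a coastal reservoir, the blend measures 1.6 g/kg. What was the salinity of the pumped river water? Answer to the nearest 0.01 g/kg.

0.18 g/kg

Salt balance: 13,700,000×6.2 + 44,300,000×S = 58,000,000×1.6
84,940,000 + 44,300,000·S = 92,800,000
S = (92,800,000 − 84,940,000) / 44,300,000 = 0.1774 g/kg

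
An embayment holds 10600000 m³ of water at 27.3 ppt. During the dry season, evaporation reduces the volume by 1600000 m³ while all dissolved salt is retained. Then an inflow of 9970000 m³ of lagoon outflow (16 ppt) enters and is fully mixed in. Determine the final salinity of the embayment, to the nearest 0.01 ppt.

23.66 ppt

After evaporation: salt = 10,600,000×27.3 = 289,380,000; volume = 10,600,000 − 1,600,000 = 9,000,000 m³
After mixing: salt = 289,380,000 + 9,970,000×16 = 448,900,000; volume = 9,000,000 + 9,970,000 = 18,970,000 m³
S = 448,900,000 / 18,970,000 = 23.6637 ppt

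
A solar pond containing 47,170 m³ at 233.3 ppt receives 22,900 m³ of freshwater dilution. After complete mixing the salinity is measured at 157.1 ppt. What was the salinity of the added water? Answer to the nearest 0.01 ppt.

Salt balance: 47,170×233.3 + 22,900×S = 70,070×157.1
11,004,761 + 22,900·S = 11,007,997
S = (11,007,997 − 11,004,761) / 22,900 = 0.1413 ppt

0.14 ppt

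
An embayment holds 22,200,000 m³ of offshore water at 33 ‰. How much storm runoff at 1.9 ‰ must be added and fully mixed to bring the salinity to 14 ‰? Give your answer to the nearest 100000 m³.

Salt balance: 22,200,000×33 + V×1.9 = (22,200,000+V)×14
732,600,000 + 1.9V = 310,800,000 + 14V
421,800,000 = 12.1V
V = 34,859,504.13 m³

34900000 m³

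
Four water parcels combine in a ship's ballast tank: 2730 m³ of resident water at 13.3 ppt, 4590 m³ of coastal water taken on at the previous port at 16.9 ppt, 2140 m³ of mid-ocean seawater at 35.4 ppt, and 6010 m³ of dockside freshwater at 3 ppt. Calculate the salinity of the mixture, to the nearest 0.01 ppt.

Total salt / total volume:
salt = 2,730×13.3 + 4,590×16.9 + 2,140×35.4 + 6,010×3 = 36,309 + 77,571 + 75,756 + 18,030 = 207,666
volume = 2,730 + 4,590 + 2,140 + 6,010 = 15,470 m³
S = 207,666 / 15,470 = 13.4238 ppt

13.42 ppt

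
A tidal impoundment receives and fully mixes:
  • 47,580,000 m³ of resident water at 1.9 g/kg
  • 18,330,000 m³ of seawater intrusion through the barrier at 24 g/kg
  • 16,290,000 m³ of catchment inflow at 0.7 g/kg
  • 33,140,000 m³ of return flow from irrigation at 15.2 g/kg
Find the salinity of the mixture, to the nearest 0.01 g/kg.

9.06 g/kg

Conserving salt mass:
salt = 47,580,000×1.9 + 18,330,000×24 + 16,290,000×0.7 + 33,140,000×15.2 = 90,402,000 + 439,920,000 + 11,403,000 + 503,728,000 = 1,045,453,000
volume = 47,580,000 + 18,330,000 + 16,290,000 + 33,140,000 = 115,340,000 m³
S = 1,045,453,000 / 115,340,000 = 9.0641 g/kg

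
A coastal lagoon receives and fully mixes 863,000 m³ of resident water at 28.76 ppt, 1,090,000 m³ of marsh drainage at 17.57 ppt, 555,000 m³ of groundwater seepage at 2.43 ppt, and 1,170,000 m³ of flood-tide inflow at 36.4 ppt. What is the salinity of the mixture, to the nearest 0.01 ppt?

23.90 ppt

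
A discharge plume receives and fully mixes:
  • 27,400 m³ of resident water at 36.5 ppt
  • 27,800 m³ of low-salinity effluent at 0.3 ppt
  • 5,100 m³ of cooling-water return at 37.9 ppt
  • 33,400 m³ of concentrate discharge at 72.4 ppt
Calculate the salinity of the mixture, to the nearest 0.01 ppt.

Weighted by volume,
salt = 27,400×36.5 + 27,800×0.3 + 5,100×37.9 + 33,400×72.4 = 1,000,100 + 8,340 + 193,290 + 2,418,160 = 3,619,890
volume = 27,400 + 27,800 + 5,100 + 33,400 = 93,700 m³
S = 3,619,890 / 93,700 = 38.6328 ppt

38.63 ppt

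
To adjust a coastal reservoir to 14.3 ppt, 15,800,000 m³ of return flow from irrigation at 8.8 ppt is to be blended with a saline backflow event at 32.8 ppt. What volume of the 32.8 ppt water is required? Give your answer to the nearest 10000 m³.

4700000 m³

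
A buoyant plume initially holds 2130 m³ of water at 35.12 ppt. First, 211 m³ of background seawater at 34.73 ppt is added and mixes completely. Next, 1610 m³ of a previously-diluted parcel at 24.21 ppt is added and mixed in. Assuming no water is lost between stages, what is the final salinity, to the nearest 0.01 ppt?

Total salt / total volume:
Initial salt = 2,130×35.12 = 74,805.6
After stage 1: salt = 74,805.6 + 211×34.73 = 82,133.63; volume = 2,341 m³; S = 35.085 ppt
After stage 2: salt = 82,133.63 + 1,610×24.21 = 121,111.73; volume = 3,951 m³
S = 121,111.73 / 3,951 = 30.6534 ppt

30.65 ppt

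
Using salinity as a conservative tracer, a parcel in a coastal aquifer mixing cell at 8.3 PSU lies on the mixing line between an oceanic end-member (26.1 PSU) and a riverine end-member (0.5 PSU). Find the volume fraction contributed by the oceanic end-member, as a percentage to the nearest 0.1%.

30.5%

Let g be the oceanic fraction. Salt balance per unit volume:
g×26.1 + (1−g)×0.5 = 8.3
g = (8.3 − 0.5) / (26.1 − 0.5) = 7.8/25.6 = 0.3047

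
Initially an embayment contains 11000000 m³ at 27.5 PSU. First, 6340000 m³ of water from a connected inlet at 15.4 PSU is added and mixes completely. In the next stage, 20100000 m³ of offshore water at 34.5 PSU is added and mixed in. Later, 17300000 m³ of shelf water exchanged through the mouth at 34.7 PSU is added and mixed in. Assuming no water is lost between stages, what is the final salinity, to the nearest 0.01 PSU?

30.94 PSU

Salt balance:
Initial salt = 11,000,000×27.5 = 302,500,000
After stage 1: salt = 302,500,000 + 6,340,000×15.4 = 400,136,000; volume = 17,340,000 m³; S = 23.076 PSU
After stage 2: salt = 400,136,000 + 20,100,000×34.5 = 1,093,586,000; volume = 37,440,000 m³; S = 29.209 PSU
After stage 3: salt = 1,093,586,000 + 17,300,000×34.7 = 1,693,896,000; volume = 54,740,000 m³
S = 1,693,896,000 / 54,740,000 = 30.9444 PSU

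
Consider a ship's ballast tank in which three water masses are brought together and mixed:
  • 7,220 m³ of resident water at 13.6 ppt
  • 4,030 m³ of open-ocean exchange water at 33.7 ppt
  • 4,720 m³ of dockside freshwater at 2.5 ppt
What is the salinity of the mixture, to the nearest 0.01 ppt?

Conserving salt mass:
salt = 7,220×13.6 + 4,030×33.7 + 4,720×2.5 = 98,192 + 135,811 + 11,800 = 245,803
volume = 7,220 + 4,030 + 4,720 = 15,970 m³
S = 245,803 / 15,970 = 15.3915 ppt

15.39 ppt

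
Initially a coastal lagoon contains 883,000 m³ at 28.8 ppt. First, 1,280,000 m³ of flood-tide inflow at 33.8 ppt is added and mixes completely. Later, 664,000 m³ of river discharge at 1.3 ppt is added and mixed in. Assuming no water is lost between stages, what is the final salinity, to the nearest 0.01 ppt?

24.60 ppt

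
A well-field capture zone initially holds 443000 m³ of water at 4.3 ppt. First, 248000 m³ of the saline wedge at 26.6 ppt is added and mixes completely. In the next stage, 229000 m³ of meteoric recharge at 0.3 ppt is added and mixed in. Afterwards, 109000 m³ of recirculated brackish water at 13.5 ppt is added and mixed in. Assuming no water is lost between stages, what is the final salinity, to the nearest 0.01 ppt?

Salt balance:
Initial salt = 443,000×4.3 = 1,904,900
After stage 1: salt = 1,904,900 + 248,000×26.6 = 8,501,700; volume = 691,000 m³; S = 12.303 ppt
After stage 2: salt = 8,501,700 + 229,000×0.3 = 8,570,400; volume = 920,000 m³; S = 9.316 ppt
After stage 3: salt = 8,570,400 + 109,000×13.5 = 10,041,900; volume = 1,029,000 m³
S = 10,041,900 / 1,029,000 = 9.7589 ppt

9.76 ppt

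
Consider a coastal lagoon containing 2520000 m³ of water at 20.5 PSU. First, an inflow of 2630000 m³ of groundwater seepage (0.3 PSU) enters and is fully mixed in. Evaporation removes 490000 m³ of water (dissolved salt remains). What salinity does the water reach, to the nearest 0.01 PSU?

After mixing: salt = 2,520,000×20.5 + 2,630,000×0.3 = 52,449,000; volume = 5,150,000 m³
After evaporation: salt unchanged = 52,449,000; volume = 5,150,000 − 490,000 = 4,660,000 m³
S = 52,449,000 / 4,660,000 = 11.2552 PSU

11.26 PSU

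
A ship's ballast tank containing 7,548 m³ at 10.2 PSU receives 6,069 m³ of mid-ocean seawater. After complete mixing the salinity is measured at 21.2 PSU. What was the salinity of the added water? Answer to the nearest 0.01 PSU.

Salt balance: 7,548×10.2 + 6,069×S = 13,617×21.2
76,989.6 + 6,069·S = 288,680.4
S = (288,680.4 − 76,989.6) / 6,069 = 34.8807 PSU

34.88 PSU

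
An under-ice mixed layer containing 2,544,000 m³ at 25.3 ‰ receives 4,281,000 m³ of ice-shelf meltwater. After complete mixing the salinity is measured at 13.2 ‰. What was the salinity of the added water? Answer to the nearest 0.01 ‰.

6.01 ‰

Salt balance: 2,544,000×25.3 + 4,281,000×S = 6,825,000×13.2
64,363,200 + 4,281,000·S = 90,090,000
S = (90,090,000 − 64,363,200) / 4,281,000 = 6.0095 ‰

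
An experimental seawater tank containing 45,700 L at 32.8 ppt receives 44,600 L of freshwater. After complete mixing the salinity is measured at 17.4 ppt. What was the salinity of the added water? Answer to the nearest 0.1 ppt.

1.6 ppt

Salt balance: 45,700×32.8 + 44,600×S = 90,300×17.4
1,498,960 + 44,600·S = 1,571,220
S = (1,571,220 − 1,498,960) / 44,600 = 1.6202 ppt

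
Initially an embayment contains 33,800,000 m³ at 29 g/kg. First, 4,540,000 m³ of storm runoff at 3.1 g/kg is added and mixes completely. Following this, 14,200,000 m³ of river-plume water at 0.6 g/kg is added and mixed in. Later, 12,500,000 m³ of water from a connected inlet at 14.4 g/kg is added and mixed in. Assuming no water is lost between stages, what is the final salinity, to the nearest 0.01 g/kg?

Weighted by volume,
Initial salt = 33,800,000×29 = 980,200,000
After stage 1: salt = 980,200,000 + 4,540,000×3.1 = 994,274,000; volume = 38,340,000 m³; S = 25.933 g/kg
After stage 2: salt = 994,274,000 + 14,200,000×0.6 = 1,002,794,000; volume = 52,540,000 m³; S = 19.086 g/kg
After stage 3: salt = 1,002,794,000 + 12,500,000×14.4 = 1,182,794,000; volume = 65,040,000 m³
S = 1,182,794,000 / 65,040,000 = 18.1856 g/kg

18.19 g/kg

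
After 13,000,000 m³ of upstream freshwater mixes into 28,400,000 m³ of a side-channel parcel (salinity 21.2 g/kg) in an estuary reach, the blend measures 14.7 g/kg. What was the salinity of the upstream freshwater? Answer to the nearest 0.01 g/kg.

0.50 g/kg

Salt balance: 28,400,000×21.2 + 13,000,000×S = 41,400,000×14.7
602,080,000 + 13,000,000·S = 608,580,000
S = (608,580,000 − 602,080,000) / 13,000,000 = 0.5 g/kg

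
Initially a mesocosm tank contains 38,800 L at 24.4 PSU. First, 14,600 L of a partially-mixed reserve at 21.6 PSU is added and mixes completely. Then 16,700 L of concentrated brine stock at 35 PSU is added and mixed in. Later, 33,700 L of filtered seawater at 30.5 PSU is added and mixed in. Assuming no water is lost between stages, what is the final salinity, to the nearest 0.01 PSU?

27.69 PSU

Salt balance:
Initial salt = 38,800×24.4 = 946,720
After stage 1: salt = 946,720 + 14,600×21.6 = 1,262,080; volume = 53,400 L; S = 23.634 PSU
After stage 2: salt = 1,262,080 + 16,700×35 = 1,846,580; volume = 70,100 L; S = 26.342 PSU
After stage 3: salt = 1,846,580 + 33,700×30.5 = 2,874,430; volume = 103,800 L
S = 2,874,430 / 103,800 = 27.692 PSU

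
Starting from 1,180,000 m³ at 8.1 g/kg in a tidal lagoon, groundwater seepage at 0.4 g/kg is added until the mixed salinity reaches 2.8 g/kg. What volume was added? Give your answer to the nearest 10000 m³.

Salt balance: 1,180,000×8.1 + V×0.4 = (1,180,000+V)×2.8
9,558,000 + 0.4V = 3,304,000 + 2.8V
6,254,000 = 2.4V
V = 2,605,833.33 m³

2610000 m³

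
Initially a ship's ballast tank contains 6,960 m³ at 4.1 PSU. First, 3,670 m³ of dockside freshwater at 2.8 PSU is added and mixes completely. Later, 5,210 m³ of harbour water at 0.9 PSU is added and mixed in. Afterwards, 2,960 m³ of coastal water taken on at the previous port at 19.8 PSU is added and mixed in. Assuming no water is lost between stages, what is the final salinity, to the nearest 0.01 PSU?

Weighted by volume,
Initial salt = 6,960×4.1 = 28,536
After stage 1: salt = 28,536 + 3,670×2.8 = 38,812; volume = 10,630 m³; S = 3.651 PSU
After stage 2: salt = 38,812 + 5,210×0.9 = 43,501; volume = 15,840 m³; S = 2.746 PSU
After stage 3: salt = 43,501 + 2,960×19.8 = 102,109; volume = 18,800 m³
S = 102,109 / 18,800 = 5.4313 PSU

5.43 PSU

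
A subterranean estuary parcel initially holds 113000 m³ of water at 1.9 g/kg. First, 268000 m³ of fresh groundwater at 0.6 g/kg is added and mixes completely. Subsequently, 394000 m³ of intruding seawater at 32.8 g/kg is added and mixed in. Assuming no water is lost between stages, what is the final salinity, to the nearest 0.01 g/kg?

17.16 g/kg

By conservation of dissolved salt,
Initial salt = 113,000×1.9 = 214,700
After stage 1: salt = 214,700 + 268,000×0.6 = 375,500; volume = 381,000 m³; S = 0.986 g/kg
After stage 2: salt = 375,500 + 394,000×32.8 = 13,298,700; volume = 775,000 m³
S = 13,298,700 / 775,000 = 17.1596 g/kg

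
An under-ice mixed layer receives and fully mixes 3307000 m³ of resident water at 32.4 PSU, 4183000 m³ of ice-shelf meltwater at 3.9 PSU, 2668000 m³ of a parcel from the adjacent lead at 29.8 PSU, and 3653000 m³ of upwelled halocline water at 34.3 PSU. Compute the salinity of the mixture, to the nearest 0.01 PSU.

23.77 PSU

Conserving salt mass:
salt = 3,307,000×32.4 + 4,183,000×3.9 + 2,668,000×29.8 + 3,653,000×34.3 = 107,146,800 + 16,313,700 + 79,506,400 + 125,297,900 = 328,264,800
volume = 3,307,000 + 4,183,000 + 2,668,000 + 3,653,000 = 13,811,000 m³
S = 328,264,800 / 13,811,000 = 23.7684 PSU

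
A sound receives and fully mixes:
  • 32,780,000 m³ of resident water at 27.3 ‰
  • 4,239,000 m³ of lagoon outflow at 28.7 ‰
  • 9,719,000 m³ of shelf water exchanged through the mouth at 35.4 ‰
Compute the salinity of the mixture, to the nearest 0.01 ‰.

Total salt / total volume:
salt = 32,780,000×27.3 + 4,239,000×28.7 + 9,719,000×35.4 = 894,894,000 + 121,659,300 + 344,052,600 = 1,360,605,900
volume = 32,780,000 + 4,239,000 + 9,719,000 = 46,738,000 m³
S = 1,360,605,900 / 46,738,000 = 29.1113 ‰

29.11 ‰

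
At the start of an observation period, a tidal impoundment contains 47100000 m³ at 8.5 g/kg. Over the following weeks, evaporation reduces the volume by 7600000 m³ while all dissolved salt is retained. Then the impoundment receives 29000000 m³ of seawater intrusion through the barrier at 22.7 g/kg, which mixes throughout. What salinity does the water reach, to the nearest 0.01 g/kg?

15.45 g/kg

After evaporation: salt = 47,100,000×8.5 = 400,350,000; volume = 47,100,000 − 7,600,000 = 39,500,000 m³
After mixing: salt = 400,350,000 + 29,000,000×22.7 = 1,058,650,000; volume = 39,500,000 + 29,000,000 = 68,500,000 m³
S = 1,058,650,000 / 68,500,000 = 15.4547 g/kg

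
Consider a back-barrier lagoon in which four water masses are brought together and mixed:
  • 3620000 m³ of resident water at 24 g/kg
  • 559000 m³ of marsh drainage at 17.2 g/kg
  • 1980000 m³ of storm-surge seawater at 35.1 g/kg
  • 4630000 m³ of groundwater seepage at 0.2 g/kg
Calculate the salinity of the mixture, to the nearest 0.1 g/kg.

Salt balance:
salt = 3,620,000×24 + 559,000×17.2 + 1,980,000×35.1 + 4,630,000×0.2 = 86,880,000 + 9,614,800 + 69,498,000 + 926,000 = 166,918,800
volume = 3,620,000 + 559,000 + 1,980,000 + 4,630,000 = 10,789,000 m³
S = 166,918,800 / 10,789,000 = 15.471 g/kg

15.5 g/kg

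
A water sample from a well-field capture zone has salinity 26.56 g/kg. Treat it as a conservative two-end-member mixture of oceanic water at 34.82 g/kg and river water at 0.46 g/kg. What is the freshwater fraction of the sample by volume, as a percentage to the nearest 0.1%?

24.0%

Let f be the freshwater fraction. Salt balance per unit volume:
f×0.46 + (1−f)×34.82 = 26.56
f = (34.82 − 26.56) / (34.82 − 0.46) = 8.26/34.36 = 0.2404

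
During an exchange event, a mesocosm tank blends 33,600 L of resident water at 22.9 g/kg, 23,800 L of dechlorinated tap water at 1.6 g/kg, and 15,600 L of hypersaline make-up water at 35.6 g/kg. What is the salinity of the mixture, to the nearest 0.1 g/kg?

18.7 g/kg

Weighted by volume,
salt = 33,600×22.9 + 23,800×1.6 + 15,600×35.6 = 769,440 + 38,080 + 555,360 = 1,362,880
volume = 33,600 + 23,800 + 15,600 = 73,000 L
S = 1,362,880 / 73,000 = 18.67 g/kg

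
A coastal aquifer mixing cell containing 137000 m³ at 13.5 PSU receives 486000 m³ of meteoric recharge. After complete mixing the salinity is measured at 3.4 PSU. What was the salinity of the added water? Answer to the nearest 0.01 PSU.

0.55 PSU

Salt balance: 137,000×13.5 + 486,000×S = 623,000×3.4
1,849,500 + 486,000·S = 2,118,200
S = (2,118,200 − 1,849,500) / 486,000 = 0.5529 PSU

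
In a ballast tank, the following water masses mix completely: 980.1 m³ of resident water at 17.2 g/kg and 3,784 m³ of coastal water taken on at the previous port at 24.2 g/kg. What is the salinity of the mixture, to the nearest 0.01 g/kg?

Conserving salt mass:
salt = 980.1×17.2 + 3,784×24.2 = 16,857.72 + 91,572.8 = 108,430.52
volume = 980.1 + 3,784 = 4,764.1 m³
S = 108,430.52 / 4,764.1 = 22.7599 g/kg

22.76 g/kg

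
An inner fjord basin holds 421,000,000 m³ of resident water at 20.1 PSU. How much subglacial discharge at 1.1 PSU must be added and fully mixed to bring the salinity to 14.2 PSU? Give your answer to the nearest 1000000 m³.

Salt balance: 421,000,000×20.1 + V×1.1 = (421,000,000+V)×14.2
8,462,100,000 + 1.1V = 5,978,200,000 + 14.2V
2,483,900,000 = 13.1V
V = 189,610,687.02 m³

190000000 m³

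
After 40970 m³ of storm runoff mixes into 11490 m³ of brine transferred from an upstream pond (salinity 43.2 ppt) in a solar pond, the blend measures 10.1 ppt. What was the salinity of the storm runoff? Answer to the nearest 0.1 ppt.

0.8 ppt

Salt balance: 11,490×43.2 + 40,970×S = 52,460×10.1
496,368 + 40,970·S = 529,846
S = (529,846 − 496,368) / 40,970 = 0.8171 ppt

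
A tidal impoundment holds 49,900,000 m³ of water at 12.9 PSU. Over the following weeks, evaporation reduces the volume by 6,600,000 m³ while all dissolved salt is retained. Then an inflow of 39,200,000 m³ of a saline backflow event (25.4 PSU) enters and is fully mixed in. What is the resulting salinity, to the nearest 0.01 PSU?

After evaporation: salt = 49,900,000×12.9 = 643,710,000; volume = 49,900,000 − 6,600,000 = 43,300,000 m³
After mixing: salt = 643,710,000 + 39,200,000×25.4 = 1,639,390,000; volume = 43,300,000 + 39,200,000 = 82,500,000 m³
S = 1,639,390,000 / 82,500,000 = 19.8714 PSU

19.87 PSU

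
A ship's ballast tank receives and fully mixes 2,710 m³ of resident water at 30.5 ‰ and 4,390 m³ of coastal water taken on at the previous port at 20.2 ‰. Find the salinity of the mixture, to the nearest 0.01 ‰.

24.13 ‰

By conservation of dissolved salt,
salt = 2,710×30.5 + 4,390×20.2 = 82,655 + 88,678 = 171,333
volume = 2,710 + 4,390 = 7,100 m³
S = 171,333 / 7,100 = 24.1314 ‰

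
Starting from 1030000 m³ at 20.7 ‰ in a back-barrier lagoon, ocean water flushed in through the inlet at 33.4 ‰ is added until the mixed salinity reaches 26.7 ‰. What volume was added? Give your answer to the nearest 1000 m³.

Salt balance: 1,030,000×20.7 + V×33.4 = (1,030,000+V)×26.7
21,321,000 + 33.4V = 27,501,000 + 26.7V
6,180,000 = 6.7V
V = 922,388.06 m³

922000 m³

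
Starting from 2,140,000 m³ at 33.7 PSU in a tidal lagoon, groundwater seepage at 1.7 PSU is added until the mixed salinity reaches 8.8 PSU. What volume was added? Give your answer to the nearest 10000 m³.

7510000 m³

Salt balance: 2,140,000×33.7 + V×1.7 = (2,140,000+V)×8.8
72,118,000 + 1.7V = 18,832,000 + 8.8V
53,286,000 = 7.1V
V = 7,505,070.42 m³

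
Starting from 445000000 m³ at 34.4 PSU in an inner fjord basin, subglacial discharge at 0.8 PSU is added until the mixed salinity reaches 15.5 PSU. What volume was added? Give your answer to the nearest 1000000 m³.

572000000 m³

Salt balance: 445,000,000×34.4 + V×0.8 = (445,000,000+V)×15.5
15,308,000,000 + 0.8V = 6,897,500,000 + 15.5V
8,410,500,000 = 14.7V
V = 572,142,857.14 m³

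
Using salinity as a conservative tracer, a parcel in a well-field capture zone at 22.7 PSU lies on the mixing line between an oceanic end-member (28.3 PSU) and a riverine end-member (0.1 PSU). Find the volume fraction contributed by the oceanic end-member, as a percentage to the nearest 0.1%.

80.1%

Let g be the oceanic fraction. Salt balance per unit volume:
g×28.3 + (1−g)×0.1 = 22.7
g = (22.7 − 0.1) / (28.3 − 0.1) = 22.6/28.2 = 0.8014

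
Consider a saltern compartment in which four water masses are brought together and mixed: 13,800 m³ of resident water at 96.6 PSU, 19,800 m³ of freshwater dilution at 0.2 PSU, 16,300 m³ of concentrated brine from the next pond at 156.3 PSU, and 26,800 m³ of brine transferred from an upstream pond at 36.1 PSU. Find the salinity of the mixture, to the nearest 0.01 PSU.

Conserving salt mass:
salt = 13,800×96.6 + 19,800×0.2 + 16,300×156.3 + 26,800×36.1 = 1,333,080 + 3,960 + 2,547,690 + 967,480 = 4,852,210
volume = 13,800 + 19,800 + 16,300 + 26,800 = 76,700 m³
S = 4,852,210 / 76,700 = 63.2622 PSU

63.26 PSU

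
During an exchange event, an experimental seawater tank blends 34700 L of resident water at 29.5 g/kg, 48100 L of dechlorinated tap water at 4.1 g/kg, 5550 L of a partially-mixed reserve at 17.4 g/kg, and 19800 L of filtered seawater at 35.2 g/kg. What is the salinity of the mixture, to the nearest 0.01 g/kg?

18.63 g/kg

Mass of salt is conserved:
salt = 34,700×29.5 + 48,100×4.1 + 5,550×17.4 + 19,800×35.2 = 1,023,650 + 197,210 + 96,570 + 696,960 = 2,014,390
volume = 34,700 + 48,100 + 5,550 + 19,800 = 108,150 L
S = 2,014,390 / 108,150 = 18.6259 g/kg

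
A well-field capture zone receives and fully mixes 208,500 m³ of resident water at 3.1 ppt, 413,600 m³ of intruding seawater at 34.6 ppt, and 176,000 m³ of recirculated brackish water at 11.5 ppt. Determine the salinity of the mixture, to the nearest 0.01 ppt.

Mass of salt is conserved:
salt = 208,500×3.1 + 413,600×34.6 + 176,000×11.5 = 646,350 + 14,310,560 + 2,024,000 = 16,980,910
volume = 208,500 + 413,600 + 176,000 = 798,100 m³
S = 16,980,910 / 798,100 = 21.2767 ppt

21.28 ppt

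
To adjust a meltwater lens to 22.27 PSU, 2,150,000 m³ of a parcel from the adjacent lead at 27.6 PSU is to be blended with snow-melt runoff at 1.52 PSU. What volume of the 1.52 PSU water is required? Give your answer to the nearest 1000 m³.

552000 m³

Salt balance: 2,150,000×27.6 + V×1.52 = (2,150,000+V)×22.27
59,340,000 + 1.52V = 47,880,500 + 22.27V
11,459,500 = 20.75V
V = 552,265.06 m³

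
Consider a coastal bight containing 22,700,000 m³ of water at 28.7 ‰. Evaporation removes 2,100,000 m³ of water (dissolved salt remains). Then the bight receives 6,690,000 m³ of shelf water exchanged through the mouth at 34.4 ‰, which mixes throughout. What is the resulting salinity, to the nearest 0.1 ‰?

32.3 ‰

After evaporation: salt = 22,700,000×28.7 = 651,490,000; volume = 22,700,000 − 2,100,000 = 20,600,000 m³
After mixing: salt = 651,490,000 + 6,690,000×34.4 = 881,626,000; volume = 20,600,000 + 6,690,000 = 27,290,000 m³
S = 881,626,000 / 27,290,000 = 32.3058 ‰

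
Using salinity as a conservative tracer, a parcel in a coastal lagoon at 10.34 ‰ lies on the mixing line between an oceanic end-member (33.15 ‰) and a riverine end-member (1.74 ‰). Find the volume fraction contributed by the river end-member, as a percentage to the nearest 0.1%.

72.6%

Let f be the freshwater fraction. Salt balance per unit volume:
f×1.74 + (1−f)×33.15 = 10.34
f = (33.15 − 10.34) / (33.15 − 1.74) = 22.81/31.41 = 0.7262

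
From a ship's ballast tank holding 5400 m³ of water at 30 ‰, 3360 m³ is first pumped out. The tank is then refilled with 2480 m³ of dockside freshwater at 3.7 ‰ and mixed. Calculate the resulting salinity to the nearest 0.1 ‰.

15.6 ‰

Remaining after removal: 2,040 m³ at 30 ‰ (salt = 61,200)
After addition: salt = 61,200 + 2,480×3.7 = 70,376; volume = 4,520 m³
S = 70,376 / 4,520 = 15.5699 ‰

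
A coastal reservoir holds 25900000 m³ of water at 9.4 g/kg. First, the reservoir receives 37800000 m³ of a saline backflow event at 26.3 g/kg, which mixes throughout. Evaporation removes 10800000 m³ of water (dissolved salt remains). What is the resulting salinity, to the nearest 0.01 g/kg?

After mixing: salt = 25,900,000×9.4 + 37,800,000×26.3 = 1,237,600,000; volume = 63,700,000 m³
After evaporation: salt unchanged = 1,237,600,000; volume = 63,700,000 − 10,800,000 = 52,900,000 m³
S = 1,237,600,000 / 52,900,000 = 23.3951 g/kg

23.40 g/kg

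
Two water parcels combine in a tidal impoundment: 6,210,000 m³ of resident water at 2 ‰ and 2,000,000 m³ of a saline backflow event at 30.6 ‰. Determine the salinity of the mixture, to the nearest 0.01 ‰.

8.97 ‰

Weighted by volume,
salt = 6,210,000×2 + 2,000,000×30.6 = 12,420,000 + 61,200,000 = 73,620,000
volume = 6,210,000 + 2,000,000 = 8,210,000 m³
S = 73,620,000 / 8,210,000 = 8.9671 ‰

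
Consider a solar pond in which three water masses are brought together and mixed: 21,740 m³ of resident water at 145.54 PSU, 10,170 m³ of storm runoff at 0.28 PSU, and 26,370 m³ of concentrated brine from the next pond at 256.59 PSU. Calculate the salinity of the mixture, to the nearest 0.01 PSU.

170.44 PSU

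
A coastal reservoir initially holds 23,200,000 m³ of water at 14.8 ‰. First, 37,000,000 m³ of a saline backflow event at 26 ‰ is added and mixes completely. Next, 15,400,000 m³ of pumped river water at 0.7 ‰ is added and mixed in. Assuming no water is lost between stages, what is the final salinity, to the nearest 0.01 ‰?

17.41 ‰

By conservation of dissolved salt,
Initial salt = 23,200,000×14.8 = 343,360,000
After stage 1: salt = 343,360,000 + 37,000,000×26 = 1,305,360,000; volume = 60,200,000 m³; S = 21.684 ‰
After stage 2: salt = 1,305,360,000 + 15,400,000×0.7 = 1,316,140,000; volume = 75,600,000 m³
S = 1,316,140,000 / 75,600,000 = 17.4093 ‰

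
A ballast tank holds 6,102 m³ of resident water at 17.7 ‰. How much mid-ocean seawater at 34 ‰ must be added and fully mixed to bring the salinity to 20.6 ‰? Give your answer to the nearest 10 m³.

1320 m³

Salt balance: 6,102×17.7 + V×34 = (6,102+V)×20.6
108,005.4 + 34V = 125,701.2 + 20.6V
17,695.8 = 13.4V
V = 1,320.58 m³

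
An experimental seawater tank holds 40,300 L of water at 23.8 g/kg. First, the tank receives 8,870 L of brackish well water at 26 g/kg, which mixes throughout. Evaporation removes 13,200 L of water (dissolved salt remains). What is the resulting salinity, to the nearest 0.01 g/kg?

33.08 g/kg

After mixing: salt = 40,300×23.8 + 8,870×26 = 1,189,760; volume = 49,170 L
After evaporation: salt unchanged = 1,189,760; volume = 49,170 − 13,200 = 35,970 L
S = 1,189,760 / 35,970 = 33.0765 g/kg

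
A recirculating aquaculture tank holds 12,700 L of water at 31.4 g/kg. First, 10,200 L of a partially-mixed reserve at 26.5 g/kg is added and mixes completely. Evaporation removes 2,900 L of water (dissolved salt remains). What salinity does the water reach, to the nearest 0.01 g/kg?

33.45 g/kg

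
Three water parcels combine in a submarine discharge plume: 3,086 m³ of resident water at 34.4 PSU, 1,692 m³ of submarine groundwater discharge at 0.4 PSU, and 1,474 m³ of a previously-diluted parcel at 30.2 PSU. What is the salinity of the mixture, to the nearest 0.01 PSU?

Salt balance:
salt = 3,086×34.4 + 1,692×0.4 + 1,474×30.2 = 106,158.4 + 676.8 + 44,514.8 = 151,350
volume = 3,086 + 1,692 + 1,474 = 6,252 m³
S = 151,350 / 6,252 = 24.2083 PSU

24.21 PSU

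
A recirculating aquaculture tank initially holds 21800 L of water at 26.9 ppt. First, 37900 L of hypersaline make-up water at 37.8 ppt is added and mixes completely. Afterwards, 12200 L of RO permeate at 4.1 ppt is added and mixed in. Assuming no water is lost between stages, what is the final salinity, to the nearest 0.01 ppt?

By conservation of dissolved salt,
Initial salt = 21,800×26.9 = 586,420
After stage 1: salt = 586,420 + 37,900×37.8 = 2,019,040; volume = 59,700 L; S = 33.82 ppt
After stage 2: salt = 2,019,040 + 12,200×4.1 = 2,069,060; volume = 71,900 L
S = 2,069,060 / 71,900 = 28.7769 ppt

28.78 ppt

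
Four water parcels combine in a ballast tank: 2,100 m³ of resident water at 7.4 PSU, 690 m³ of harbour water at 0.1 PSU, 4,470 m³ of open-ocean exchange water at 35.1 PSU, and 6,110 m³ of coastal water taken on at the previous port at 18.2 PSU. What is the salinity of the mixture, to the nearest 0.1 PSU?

Weighted by volume,
salt = 2,100×7.4 + 690×0.1 + 4,470×35.1 + 6,110×18.2 = 15,540 + 69 + 156,897 + 111,202 = 283,708
volume = 2,100 + 690 + 4,470 + 6,110 = 13,370 m³
S = 283,708 / 13,370 = 21.22 PSU

21.2 PSU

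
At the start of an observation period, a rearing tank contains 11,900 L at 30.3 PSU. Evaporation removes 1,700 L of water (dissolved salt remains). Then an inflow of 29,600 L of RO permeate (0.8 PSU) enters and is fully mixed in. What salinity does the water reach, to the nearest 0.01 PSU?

After evaporation: salt = 11,900×30.3 = 360,570; volume = 11,900 − 1,700 = 10,200 L
After mixing: salt = 360,570 + 29,600×0.8 = 384,250; volume = 10,200 + 29,600 = 39,800 L
S = 384,250 / 39,800 = 9.6545 PSU

9.65 PSU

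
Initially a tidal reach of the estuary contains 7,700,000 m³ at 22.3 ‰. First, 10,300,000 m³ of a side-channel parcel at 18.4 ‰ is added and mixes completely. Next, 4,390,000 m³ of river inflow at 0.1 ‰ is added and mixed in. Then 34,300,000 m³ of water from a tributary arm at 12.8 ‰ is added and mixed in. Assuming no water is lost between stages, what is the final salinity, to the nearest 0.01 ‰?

14.12 ‰

Mass of salt is conserved:
Initial salt = 7,700,000×22.3 = 171,710,000
After stage 1: salt = 171,710,000 + 10,300,000×18.4 = 361,230,000; volume = 18,000,000 m³; S = 20.068 ‰
After stage 2: salt = 361,230,000 + 4,390,000×0.1 = 361,669,000; volume = 22,390,000 m³; S = 16.153 ‰
After stage 3: salt = 361,669,000 + 34,300,000×12.8 = 800,709,000; volume = 56,690,000 m³
S = 800,709,000 / 56,690,000 = 14.1243 ‰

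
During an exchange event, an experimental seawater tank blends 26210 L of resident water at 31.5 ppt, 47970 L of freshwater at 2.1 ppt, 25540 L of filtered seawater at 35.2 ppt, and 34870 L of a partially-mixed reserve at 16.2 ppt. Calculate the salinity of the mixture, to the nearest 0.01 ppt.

Conserving salt mass:
salt = 26,210×31.5 + 47,970×2.1 + 25,540×35.2 + 34,870×16.2 = 825,615 + 100,737 + 899,008 + 564,894 = 2,390,254
volume = 26,210 + 47,970 + 25,540 + 34,870 = 134,590 L
S = 2,390,254 / 134,590 = 17.7595 ppt

17.76 ppt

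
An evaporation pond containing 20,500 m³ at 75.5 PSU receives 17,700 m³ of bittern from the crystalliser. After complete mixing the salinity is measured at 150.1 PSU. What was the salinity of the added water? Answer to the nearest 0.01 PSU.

236.50 PSU

Salt balance: 20,500×75.5 + 17,700×S = 38,200×150.1
1,547,750 + 17,700·S = 5,733,820
S = (5,733,820 − 1,547,750) / 17,700 = 236.5011 PSU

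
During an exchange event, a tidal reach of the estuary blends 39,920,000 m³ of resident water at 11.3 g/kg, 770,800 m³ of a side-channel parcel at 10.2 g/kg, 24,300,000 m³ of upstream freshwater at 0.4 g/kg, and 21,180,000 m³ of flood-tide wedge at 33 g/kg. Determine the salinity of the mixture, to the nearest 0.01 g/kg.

Weighted by volume,
salt = 39,920,000×11.3 + 770,800×10.2 + 24,300,000×0.4 + 21,180,000×33 = 451,096,000 + 7,862,160 + 9,720,000 + 698,940,000 = 1,167,618,160
volume = 39,920,000 + 770,800 + 24,300,000 + 21,180,000 = 86,170,800 m³
S = 1,167,618,160 / 86,170,800 = 13.55 g/kg

13.55 g/kg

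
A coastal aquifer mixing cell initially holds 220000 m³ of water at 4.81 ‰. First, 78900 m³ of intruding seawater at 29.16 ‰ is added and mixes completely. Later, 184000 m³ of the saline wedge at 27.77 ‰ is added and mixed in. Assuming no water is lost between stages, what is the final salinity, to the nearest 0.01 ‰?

Total salt / total volume:
Initial salt = 220,000×4.81 = 1,058,200
After stage 1: salt = 1,058,200 + 78,900×29.16 = 3,358,924; volume = 298,900 m³; S = 11.238 ‰
After stage 2: salt = 3,358,924 + 184,000×27.77 = 8,468,604; volume = 482,900 m³
S = 8,468,604 / 482,900 = 17.537 ‰

17.54 ‰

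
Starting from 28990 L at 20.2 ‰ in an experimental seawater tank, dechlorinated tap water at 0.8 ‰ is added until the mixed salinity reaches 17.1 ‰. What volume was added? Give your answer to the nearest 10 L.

Salt balance: 28,990×20.2 + V×0.8 = (28,990+V)×17.1
585,598 + 0.8V = 495,729 + 17.1V
89,869 = 16.3V
V = 5,513.44 L

5510 L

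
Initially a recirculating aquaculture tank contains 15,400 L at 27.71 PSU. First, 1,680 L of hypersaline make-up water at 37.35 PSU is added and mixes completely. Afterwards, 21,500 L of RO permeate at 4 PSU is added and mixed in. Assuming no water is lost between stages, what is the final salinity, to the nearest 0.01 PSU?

14.92 PSU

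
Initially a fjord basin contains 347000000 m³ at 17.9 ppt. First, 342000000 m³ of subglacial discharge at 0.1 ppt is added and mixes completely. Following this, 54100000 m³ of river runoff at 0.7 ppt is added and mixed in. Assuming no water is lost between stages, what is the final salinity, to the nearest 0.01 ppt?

8.46 ppt

Weighted by volume,
Initial salt = 347,000,000×17.9 = 6,211,300,000
After stage 1: salt = 6,211,300,000 + 342,000,000×0.1 = 6,245,500,000; volume = 689,000,000 m³; S = 9.065 ppt
After stage 2: salt = 6,245,500,000 + 54,100,000×0.7 = 6,283,370,000; volume = 743,100,000 m³
S = 6,283,370,000 / 743,100,000 = 8.4556 ppt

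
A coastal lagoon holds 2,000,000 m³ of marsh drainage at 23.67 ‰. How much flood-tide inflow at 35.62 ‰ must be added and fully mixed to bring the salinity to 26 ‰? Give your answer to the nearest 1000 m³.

484000 m³

Salt balance: 2,000,000×23.67 + V×35.62 = (2,000,000+V)×26
47,340,000 + 35.62V = 52,000,000 + 26V
4,660,000 = 9.62V
V = 484,407.48 m³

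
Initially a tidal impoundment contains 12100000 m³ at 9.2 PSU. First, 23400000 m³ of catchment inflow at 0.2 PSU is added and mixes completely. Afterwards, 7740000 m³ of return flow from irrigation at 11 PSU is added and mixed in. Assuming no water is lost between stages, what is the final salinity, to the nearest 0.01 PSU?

4.65 PSU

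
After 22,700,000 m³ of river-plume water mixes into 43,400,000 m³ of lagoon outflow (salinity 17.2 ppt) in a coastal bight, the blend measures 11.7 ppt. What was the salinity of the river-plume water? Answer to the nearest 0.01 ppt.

1.18 ppt

Salt balance: 43,400,000×17.2 + 22,700,000×S = 66,100,000×11.7
746,480,000 + 22,700,000·S = 773,370,000
S = (773,370,000 − 746,480,000) / 22,700,000 = 1.1846 ppt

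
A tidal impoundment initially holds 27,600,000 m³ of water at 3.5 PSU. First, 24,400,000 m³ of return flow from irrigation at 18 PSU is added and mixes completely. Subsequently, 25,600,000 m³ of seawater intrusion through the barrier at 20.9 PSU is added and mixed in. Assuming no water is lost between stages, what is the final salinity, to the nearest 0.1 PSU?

13.8 PSU

By conservation of dissolved salt,
Initial salt = 27,600,000×3.5 = 96,600,000
After stage 1: salt = 96,600,000 + 24,400,000×18 = 535,800,000; volume = 52,000,000 m³; S = 10.304 PSU
After stage 2: salt = 535,800,000 + 25,600,000×20.9 = 1,070,840,000; volume = 77,600,000 m³
S = 1,070,840,000 / 77,600,000 = 13.7995 PSU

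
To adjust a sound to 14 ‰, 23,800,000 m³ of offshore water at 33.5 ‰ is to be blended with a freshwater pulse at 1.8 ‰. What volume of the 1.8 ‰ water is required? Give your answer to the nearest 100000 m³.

Salt balance: 23,800,000×33.5 + V×1.8 = (23,800,000+V)×14
797,300,000 + 1.8V = 333,200,000 + 14V
464,100,000 = 12.2V
V = 38,040,983.61 m³

38000000 m³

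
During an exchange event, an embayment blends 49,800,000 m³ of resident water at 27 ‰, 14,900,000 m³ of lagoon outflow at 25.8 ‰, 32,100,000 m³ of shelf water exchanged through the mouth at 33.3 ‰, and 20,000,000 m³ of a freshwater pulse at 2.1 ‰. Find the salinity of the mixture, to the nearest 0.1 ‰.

Mass of salt is conserved:
salt = 49,800,000×27 + 14,900,000×25.8 + 32,100,000×33.3 + 20,000,000×2.1 = 1,344,600,000 + 384,420,000 + 1,068,930,000 + 42,000,000 = 2,839,950,000
volume = 49,800,000 + 14,900,000 + 32,100,000 + 20,000,000 = 116,800,000 m³
S = 2,839,950,000 / 116,800,000 = 24.315 ‰

24.3 ‰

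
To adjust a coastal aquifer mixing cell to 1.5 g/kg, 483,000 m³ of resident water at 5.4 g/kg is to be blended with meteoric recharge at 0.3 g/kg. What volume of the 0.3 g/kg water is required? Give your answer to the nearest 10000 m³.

1570000 m³

Salt balance: 483,000×5.4 + V×0.3 = (483,000+V)×1.5
2,608,200 + 0.3V = 724,500 + 1.5V
1,883,700 = 1.2V
V = 1,569,750 m³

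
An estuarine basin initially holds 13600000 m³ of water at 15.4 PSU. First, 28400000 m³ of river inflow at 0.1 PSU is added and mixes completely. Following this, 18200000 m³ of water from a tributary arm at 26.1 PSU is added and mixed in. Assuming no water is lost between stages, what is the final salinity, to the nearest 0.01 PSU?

Mass of salt is conserved:
Initial salt = 13,600,000×15.4 = 209,440,000
After stage 1: salt = 209,440,000 + 28,400,000×0.1 = 212,280,000; volume = 42,000,000 m³; S = 5.054 PSU
After stage 2: salt = 212,280,000 + 18,200,000×26.1 = 687,300,000; volume = 60,200,000 m³
S = 687,300,000 / 60,200,000 = 11.4169 PSU

11.42 PSU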